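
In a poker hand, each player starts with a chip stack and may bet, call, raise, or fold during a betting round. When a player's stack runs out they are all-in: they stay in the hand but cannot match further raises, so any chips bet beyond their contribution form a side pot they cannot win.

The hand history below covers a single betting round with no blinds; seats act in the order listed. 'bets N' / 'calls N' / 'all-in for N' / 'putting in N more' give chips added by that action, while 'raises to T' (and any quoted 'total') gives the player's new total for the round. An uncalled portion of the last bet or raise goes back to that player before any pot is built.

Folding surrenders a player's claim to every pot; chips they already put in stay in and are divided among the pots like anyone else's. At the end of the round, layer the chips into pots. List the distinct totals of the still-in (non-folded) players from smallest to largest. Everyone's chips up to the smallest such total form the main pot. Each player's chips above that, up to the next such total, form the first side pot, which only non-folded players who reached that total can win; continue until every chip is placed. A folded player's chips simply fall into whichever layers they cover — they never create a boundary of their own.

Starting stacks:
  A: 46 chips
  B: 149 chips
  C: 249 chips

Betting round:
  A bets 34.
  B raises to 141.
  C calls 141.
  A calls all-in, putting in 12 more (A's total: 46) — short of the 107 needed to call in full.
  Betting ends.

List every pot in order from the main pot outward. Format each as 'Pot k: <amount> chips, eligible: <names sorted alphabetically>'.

Pot 1: 138 chips, eligible: A, B, C
Pot 2: 190 chips, eligible: B, C

Derivation:
Contributions: A=46, B=141, C=141
Pot levels (distinct totals of non-folded players): 46, 141
Layer 1-46: 46 each from A, B, C = 46*3 = 138 chips; eligible A, B, C
Layer 47-141: 95 each from B, C = 95*2 = 190 chips; eligible B, C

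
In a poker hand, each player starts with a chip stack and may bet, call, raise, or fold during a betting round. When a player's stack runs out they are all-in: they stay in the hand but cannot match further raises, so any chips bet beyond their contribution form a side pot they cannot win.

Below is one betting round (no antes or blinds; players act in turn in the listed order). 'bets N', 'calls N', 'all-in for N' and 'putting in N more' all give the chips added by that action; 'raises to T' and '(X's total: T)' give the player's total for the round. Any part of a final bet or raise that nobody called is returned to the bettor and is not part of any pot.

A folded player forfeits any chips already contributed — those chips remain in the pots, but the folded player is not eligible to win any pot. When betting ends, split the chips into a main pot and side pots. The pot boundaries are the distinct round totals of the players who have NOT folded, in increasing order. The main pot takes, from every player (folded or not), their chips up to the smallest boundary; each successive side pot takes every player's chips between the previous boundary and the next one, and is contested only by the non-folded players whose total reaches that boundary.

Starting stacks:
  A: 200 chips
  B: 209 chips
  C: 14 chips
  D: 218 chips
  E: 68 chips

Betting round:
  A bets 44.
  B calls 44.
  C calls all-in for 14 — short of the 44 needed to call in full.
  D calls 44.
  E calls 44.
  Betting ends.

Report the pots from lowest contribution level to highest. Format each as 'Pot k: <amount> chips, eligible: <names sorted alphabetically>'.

Pot 1: 70 chips, eligible: A, B, C, D, E
Pot 2: 120 chips, eligible: A, B, D, E

Derivation:
Contributions: A=44, B=44, C=14, D=44, E=44
Pot levels (distinct totals of non-folded players): 14, 44
Layer 1-14: 14 each from A, B, C, D, E = 14*5 = 70 chips; eligible A, B, C, D, E
Layer 15-44: 30 each from A, B, D, E = 30*4 = 120 chips; eligible A, B, D, E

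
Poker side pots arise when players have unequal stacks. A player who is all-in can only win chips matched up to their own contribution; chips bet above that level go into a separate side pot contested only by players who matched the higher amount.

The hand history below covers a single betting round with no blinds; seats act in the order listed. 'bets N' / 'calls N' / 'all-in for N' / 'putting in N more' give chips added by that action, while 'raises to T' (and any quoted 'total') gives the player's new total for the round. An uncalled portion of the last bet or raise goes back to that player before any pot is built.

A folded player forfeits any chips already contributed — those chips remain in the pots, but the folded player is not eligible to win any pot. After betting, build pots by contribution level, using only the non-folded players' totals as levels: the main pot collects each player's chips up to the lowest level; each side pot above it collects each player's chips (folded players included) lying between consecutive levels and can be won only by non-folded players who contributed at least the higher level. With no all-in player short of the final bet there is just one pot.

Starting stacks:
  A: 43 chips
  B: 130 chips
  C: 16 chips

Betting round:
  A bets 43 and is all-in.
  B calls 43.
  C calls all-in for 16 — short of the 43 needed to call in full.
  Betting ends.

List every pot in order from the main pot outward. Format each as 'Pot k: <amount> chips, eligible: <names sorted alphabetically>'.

Pot 1: 48 chips, eligible: A, B, C
Pot 2: 54 chips, eligible: A, B

Derivation:
Contributions: A=43, B=43, C=16
Pot levels (distinct totals of non-folded players): 16, 43
Layer 1-16: 16 each from A, B, C = 16*3 = 48 chips; eligible A, B, C
Layer 17-43: 27 each from A, B = 27*2 = 54 chips; eligible A, B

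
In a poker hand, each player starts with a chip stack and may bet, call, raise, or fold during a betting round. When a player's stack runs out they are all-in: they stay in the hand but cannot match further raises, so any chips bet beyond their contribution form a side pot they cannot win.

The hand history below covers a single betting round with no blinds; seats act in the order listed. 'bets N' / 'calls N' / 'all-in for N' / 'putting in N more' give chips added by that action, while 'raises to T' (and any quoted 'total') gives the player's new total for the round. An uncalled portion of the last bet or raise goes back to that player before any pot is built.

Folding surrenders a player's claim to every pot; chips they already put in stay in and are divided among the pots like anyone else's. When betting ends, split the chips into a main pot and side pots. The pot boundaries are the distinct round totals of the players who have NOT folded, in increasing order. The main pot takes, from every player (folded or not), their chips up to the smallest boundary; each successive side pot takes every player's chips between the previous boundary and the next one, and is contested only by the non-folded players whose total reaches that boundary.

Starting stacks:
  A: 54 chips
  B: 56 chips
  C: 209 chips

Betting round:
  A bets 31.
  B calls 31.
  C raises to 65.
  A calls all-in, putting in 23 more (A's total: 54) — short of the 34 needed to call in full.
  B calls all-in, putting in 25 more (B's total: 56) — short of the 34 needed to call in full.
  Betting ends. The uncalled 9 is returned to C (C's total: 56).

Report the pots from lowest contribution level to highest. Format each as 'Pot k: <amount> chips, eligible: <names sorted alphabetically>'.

Pot 1: 162 chips, eligible: A, B, C
Pot 2: 4 chips, eligible: B, C

Derivation:
Contributions (after 9 returned to C): A=54, B=56, C=56
Pot levels (distinct totals of non-folded players): 54, 56
Layer 1-54: 54 each from A, B, C = 54*3 = 162 chips; eligible A, B, C
Layer 55-56: 2 each from B, C = 2*2 = 4 chips; eligible B, C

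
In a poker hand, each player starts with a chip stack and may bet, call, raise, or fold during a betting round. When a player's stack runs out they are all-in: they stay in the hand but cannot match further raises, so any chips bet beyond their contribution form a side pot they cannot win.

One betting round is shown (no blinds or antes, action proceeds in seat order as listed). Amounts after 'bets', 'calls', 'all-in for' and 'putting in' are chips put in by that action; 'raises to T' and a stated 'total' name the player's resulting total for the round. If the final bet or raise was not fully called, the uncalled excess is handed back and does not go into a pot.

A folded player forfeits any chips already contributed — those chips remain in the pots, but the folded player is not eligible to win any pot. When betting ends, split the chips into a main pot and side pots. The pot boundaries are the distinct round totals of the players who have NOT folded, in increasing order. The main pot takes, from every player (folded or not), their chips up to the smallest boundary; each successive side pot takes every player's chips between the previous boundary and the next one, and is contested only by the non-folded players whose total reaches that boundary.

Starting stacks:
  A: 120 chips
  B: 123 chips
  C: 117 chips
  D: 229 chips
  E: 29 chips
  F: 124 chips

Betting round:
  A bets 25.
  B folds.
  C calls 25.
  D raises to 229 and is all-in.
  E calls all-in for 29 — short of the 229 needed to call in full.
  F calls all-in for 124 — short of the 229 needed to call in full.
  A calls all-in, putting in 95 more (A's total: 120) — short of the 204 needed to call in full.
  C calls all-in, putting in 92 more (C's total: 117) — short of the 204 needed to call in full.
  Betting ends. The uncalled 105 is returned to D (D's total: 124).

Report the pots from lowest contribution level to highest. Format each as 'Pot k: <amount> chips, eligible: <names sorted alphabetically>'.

Pot 1: 145 chips, eligible: A, C, D, E, F
Pot 2: 352 chips, eligible: A, C, D, F
Pot 3: 9 chips, eligible: A, D, F
Pot 4: 8 chips, eligible: D, F

Derivation:
Contributions (after 105 returned to D): A=120, C=117, D=124, E=29, F=124
Folded: B
Pot levels (distinct totals of non-folded players): 29, 117, 120, 124
Layer 1-29: 29 each from A, C, D, E, F = 29*5 = 145 chips; eligible A, C, D, E, F
Layer 30-117: 88 each from A, C, D, F = 88*4 = 352 chips; eligible A, C, D, F
Layer 118-120: 3 each from A, D, F = 3*3 = 9 chips; eligible A, D, F
Layer 121-124: 4 each from D, F = 4*2 = 8 chips; eligible D, F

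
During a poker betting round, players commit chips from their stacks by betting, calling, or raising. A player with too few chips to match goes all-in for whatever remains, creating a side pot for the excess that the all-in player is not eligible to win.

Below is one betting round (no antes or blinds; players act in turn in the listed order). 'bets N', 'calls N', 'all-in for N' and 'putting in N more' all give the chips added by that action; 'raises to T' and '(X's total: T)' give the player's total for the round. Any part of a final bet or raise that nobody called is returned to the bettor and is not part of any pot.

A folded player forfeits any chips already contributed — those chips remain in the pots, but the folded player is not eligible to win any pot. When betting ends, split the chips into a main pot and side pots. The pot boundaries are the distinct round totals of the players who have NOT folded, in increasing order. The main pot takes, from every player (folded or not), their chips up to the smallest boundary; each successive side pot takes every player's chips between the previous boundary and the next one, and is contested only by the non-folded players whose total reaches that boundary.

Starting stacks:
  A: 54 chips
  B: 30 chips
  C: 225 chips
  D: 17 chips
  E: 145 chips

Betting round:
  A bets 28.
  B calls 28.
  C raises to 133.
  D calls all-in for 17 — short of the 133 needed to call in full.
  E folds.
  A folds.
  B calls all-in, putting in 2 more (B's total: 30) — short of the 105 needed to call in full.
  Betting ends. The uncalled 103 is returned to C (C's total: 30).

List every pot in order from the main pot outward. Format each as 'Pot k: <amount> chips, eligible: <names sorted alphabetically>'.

Pot 1: 68 chips, eligible: B, C, D
Pot 2: 37 chips, eligible: B, C

Derivation:
Contributions (after 103 returned to C): A=28, B=30, C=30, D=17
Folded: A, E
Pot levels (distinct totals of non-folded players): 17, 30
Layer 1-17: 17 each from A, B, C, D = 17*4 = 68 chips; eligible B, C, D
Layer 18-30: A 11 + B 13 + C 13 = 37 chips; eligible B, C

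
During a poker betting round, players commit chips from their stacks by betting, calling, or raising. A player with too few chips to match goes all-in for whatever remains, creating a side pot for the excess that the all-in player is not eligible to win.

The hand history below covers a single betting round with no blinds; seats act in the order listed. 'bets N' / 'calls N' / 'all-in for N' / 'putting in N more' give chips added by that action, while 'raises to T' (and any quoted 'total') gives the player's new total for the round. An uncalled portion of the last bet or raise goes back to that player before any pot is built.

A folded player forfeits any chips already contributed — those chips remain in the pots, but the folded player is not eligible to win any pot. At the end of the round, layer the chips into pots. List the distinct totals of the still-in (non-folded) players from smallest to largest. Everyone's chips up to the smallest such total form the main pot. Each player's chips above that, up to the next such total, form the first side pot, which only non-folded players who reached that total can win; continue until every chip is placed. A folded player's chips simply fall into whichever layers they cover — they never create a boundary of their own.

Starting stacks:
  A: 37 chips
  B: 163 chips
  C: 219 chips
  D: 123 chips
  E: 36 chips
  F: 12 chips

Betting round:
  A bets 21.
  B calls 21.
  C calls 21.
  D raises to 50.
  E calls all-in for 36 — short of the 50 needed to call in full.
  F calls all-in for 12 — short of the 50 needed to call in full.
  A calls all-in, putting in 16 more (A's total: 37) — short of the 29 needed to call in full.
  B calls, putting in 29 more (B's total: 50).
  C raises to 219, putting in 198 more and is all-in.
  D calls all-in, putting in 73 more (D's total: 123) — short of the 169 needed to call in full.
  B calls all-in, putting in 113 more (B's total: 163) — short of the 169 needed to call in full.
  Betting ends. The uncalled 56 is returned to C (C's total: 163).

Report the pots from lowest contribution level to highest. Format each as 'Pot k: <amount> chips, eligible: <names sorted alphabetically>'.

Contributions (after 56 returned to C): A=37, B=163, C=163, D=123, E=36, F=12
Pot levels (distinct totals of non-folded players): 12, 36, 37, 123, 163
Layer 1-12: 12 each from A, B, C, D, E, F = 12*6 = 72 chips; eligible A, B, C, D, E, F
Layer 13-36: 24 each from A, B, C, D, E = 24*5 = 120 chips; eligible A, B, C, D, E
Layer 37-37: 1 each from A, B, C, D = 1*4 = 4 chips; eligible A, B, C, D
Layer 38-123: 86 each from B, C, D = 86*3 = 258 chips; eligible B, C, D
Layer 124-163: 40 each from B, C = 40*2 = 80 chips; eligible B, C

Pot 1: 72 chips, eligible: A, B, C, D, E, F
Pot 2: 120 chips, eligible: A, B, C, D, E
Pot 3: 4 chips, eligible: A, B, C, D
Pot 4: 258 chips, eligible: B, C, D
Pot 5: 80 chips, eligible: B, C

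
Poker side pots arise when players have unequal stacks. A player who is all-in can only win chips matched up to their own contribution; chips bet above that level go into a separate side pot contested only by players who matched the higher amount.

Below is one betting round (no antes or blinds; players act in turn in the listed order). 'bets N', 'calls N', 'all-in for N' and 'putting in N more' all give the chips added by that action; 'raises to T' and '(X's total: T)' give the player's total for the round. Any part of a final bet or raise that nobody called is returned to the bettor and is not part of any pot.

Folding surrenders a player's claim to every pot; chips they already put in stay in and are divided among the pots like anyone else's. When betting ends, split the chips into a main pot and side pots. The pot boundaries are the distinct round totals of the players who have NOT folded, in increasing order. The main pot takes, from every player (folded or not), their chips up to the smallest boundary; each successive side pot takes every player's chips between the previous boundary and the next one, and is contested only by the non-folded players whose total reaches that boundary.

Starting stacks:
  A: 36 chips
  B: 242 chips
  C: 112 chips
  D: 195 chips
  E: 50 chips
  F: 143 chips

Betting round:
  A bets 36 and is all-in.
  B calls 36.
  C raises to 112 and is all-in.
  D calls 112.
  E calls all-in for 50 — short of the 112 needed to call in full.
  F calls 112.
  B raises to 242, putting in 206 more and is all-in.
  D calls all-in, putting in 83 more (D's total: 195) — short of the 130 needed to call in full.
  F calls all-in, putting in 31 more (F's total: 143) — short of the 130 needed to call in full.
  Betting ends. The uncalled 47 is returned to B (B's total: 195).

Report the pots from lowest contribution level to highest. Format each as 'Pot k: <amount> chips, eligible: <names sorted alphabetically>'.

Contributions (after 47 returned to B): A=36, B=195, C=112, D=195, E=50, F=143
Pot levels (distinct totals of non-folded players): 36, 50, 112, 143, 195
Layer 1-36: 36 each from A, B, C, D, E, F = 36*6 = 216 chips; eligible A, B, C, D, E, F
Layer 37-50: 14 each from B, C, D, E, F = 14*5 = 70 chips; eligible B, C, D, E, F
Layer 51-112: 62 each from B, C, D, F = 62*4 = 248 chips; eligible B, C, D, F
Layer 113-143: 31 each from B, D, F = 31*3 = 93 chips; eligible B, D, F
Layer 144-195: 52 each from B, D = 52*2 = 104 chips; eligible B, D

Pot 1: 216 chips, eligible: A, B, C, D, E, F
Pot 2: 70 chips, eligible: B, C, D, E, F
Pot 3: 248 chips, eligible: B, C, D, F
Pot 4: 93 chips, eligible: B, D, F
Pot 5: 104 chips, eligible: B, D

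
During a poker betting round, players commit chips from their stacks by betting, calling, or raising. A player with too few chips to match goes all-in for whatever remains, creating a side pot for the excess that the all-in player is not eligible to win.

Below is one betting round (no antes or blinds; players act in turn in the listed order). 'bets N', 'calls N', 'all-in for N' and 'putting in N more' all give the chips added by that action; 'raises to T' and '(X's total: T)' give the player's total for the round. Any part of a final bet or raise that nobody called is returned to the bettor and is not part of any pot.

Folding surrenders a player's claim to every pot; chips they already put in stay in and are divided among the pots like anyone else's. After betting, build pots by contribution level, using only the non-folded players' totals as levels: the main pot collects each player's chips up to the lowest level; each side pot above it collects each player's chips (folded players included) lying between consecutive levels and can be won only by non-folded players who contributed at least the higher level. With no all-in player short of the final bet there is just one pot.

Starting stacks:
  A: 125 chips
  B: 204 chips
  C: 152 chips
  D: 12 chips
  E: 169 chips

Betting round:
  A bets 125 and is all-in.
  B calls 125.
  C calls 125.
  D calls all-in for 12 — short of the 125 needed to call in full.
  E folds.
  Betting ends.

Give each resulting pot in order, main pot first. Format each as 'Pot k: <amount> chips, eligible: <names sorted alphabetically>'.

Pot 1: 48 chips, eligible: A, B, C, D
Pot 2: 339 chips, eligible: A, B, C

Derivation:
Contributions: A=125, B=125, C=125, D=12
Folded: E
Pot levels (distinct totals of non-folded players): 12, 125
Layer 1-12: 12 each from A, B, C, D = 12*4 = 48 chips; eligible A, B, C, D
Layer 13-125: 113 each from A, B, C = 113*3 = 339 chips; eligible A, B, C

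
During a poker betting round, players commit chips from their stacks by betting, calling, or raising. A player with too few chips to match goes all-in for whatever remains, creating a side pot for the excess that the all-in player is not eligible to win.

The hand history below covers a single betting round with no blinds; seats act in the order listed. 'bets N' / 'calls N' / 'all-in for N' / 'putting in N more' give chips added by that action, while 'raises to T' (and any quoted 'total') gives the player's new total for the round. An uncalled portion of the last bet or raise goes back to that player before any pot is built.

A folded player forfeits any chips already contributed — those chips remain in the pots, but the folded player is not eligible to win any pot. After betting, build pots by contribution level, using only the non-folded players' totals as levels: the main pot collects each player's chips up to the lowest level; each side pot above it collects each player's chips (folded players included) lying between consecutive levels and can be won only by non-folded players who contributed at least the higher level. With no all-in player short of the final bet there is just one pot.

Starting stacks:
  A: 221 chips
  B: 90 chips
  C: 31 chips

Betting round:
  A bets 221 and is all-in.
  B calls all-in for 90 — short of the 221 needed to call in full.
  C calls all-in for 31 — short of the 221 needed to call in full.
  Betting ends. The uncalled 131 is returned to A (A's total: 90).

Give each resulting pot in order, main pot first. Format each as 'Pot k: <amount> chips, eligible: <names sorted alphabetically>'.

Contributions (after 131 returned to A): A=90, B=90, C=31
Pot levels (distinct totals of non-folded players): 31, 90
Layer 1-31: 31 each from A, B, C = 31*3 = 93 chips; eligible A, B, C
Layer 32-90: 59 each from A, B = 59*2 = 118 chips; eligible A, B

Pot 1: 93 chips, eligible: A, B, C
Pot 2: 118 chips, eligible: A, B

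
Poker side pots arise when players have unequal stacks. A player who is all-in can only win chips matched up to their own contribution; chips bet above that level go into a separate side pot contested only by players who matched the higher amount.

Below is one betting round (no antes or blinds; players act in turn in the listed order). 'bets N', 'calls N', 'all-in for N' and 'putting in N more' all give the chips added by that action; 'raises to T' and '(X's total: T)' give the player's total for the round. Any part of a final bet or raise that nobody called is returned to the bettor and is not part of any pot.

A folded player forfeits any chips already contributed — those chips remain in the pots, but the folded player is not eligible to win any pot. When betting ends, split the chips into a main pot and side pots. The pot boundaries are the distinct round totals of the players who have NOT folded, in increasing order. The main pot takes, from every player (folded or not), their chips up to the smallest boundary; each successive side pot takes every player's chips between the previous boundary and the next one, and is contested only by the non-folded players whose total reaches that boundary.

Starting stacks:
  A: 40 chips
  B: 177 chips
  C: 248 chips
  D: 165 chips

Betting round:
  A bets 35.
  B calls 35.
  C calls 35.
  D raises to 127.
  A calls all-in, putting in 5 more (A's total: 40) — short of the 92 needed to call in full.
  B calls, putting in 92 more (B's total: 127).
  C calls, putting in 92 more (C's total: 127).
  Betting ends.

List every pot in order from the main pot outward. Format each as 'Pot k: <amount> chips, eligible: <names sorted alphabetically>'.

Pot 1: 160 chips, eligible: A, B, C, D
Pot 2: 261 chips, eligible: B, C, D

Derivation:
Contributions: A=40, B=127, C=127, D=127
Pot levels (distinct totals of non-folded players): 40, 127
Layer 1-40: 40 each from A, B, C, D = 40*4 = 160 chips; eligible A, B, C, D
Layer 41-127: 87 each from B, C, D = 87*3 = 261 chips; eligible B, C, D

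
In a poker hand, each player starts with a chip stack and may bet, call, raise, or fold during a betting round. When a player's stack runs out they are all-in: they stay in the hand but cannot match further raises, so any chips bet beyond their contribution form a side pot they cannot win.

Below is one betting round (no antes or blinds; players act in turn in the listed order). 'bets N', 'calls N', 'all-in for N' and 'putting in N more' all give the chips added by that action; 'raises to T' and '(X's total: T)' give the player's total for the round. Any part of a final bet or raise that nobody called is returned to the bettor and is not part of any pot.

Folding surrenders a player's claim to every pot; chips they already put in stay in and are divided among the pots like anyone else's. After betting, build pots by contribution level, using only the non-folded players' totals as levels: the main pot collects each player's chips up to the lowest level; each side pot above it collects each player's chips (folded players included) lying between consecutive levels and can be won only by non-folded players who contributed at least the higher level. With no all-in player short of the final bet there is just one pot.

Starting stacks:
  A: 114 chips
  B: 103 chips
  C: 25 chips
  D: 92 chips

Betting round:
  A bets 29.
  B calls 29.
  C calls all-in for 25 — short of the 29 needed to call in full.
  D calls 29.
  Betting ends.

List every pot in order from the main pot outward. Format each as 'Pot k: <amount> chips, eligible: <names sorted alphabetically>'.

Contributions: A=29, B=29, C=25, D=29
Pot levels (distinct totals of non-folded players): 25, 29
Layer 1-25: 25 each from A, B, C, D = 25*4 = 100 chips; eligible A, B, C, D
Layer 26-29: 4 each from A, B, D = 4*3 = 12 chips; eligible A, B, D

Pot 1: 100 chips, eligible: A, B, C, D
Pot 2: 12 chips, eligible: A, B, D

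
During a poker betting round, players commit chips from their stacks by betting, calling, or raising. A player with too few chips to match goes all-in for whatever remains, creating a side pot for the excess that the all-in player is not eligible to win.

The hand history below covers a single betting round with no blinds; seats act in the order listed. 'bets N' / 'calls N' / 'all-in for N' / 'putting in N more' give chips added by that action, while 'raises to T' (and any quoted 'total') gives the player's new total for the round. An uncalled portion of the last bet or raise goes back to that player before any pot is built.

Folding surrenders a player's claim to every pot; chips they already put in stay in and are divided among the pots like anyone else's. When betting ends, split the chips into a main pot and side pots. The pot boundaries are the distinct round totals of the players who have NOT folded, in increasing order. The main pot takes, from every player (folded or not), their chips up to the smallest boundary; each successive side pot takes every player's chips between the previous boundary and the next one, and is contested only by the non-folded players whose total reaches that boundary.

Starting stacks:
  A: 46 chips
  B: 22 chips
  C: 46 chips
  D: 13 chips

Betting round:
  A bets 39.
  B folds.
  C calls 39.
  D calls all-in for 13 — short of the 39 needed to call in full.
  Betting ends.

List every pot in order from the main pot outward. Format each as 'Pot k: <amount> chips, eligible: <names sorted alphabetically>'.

Contributions: A=39, C=39, D=13
Folded: B
Pot levels (distinct totals of non-folded players): 13, 39
Layer 1-13: 13 each from A, C, D = 13*3 = 39 chips; eligible A, C, D
Layer 14-39: 26 each from A, C = 26*2 = 52 chips; eligible A, C

Pot 1: 39 chips, eligible: A, C, D
Pot 2: 52 chips, eligible: A, C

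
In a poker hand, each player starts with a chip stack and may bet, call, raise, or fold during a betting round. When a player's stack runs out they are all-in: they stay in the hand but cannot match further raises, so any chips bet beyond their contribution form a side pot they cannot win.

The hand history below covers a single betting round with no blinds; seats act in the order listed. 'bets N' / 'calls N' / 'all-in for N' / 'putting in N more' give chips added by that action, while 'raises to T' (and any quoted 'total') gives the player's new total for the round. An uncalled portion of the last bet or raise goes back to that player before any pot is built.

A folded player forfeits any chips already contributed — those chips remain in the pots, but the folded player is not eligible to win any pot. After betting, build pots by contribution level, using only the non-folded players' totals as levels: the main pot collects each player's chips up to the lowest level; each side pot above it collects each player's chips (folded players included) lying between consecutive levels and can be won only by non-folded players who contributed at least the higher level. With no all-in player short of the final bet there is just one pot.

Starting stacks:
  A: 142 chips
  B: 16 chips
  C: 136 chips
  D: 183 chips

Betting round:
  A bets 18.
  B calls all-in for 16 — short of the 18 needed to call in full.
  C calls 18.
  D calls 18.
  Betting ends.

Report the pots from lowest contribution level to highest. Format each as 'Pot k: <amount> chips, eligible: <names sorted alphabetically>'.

Contributions: A=18, B=16, C=18, D=18
Pot levels (distinct totals of non-folded players): 16, 18
Layer 1-16: 16 each from A, B, C, D = 16*4 = 64 chips; eligible A, B, C, D
Layer 17-18: 2 each from A, C, D = 2*3 = 6 chips; eligible A, C, D

Pot 1: 64 chips, eligible: A, B, C, D
Pot 2: 6 chips, eligible: A, C, D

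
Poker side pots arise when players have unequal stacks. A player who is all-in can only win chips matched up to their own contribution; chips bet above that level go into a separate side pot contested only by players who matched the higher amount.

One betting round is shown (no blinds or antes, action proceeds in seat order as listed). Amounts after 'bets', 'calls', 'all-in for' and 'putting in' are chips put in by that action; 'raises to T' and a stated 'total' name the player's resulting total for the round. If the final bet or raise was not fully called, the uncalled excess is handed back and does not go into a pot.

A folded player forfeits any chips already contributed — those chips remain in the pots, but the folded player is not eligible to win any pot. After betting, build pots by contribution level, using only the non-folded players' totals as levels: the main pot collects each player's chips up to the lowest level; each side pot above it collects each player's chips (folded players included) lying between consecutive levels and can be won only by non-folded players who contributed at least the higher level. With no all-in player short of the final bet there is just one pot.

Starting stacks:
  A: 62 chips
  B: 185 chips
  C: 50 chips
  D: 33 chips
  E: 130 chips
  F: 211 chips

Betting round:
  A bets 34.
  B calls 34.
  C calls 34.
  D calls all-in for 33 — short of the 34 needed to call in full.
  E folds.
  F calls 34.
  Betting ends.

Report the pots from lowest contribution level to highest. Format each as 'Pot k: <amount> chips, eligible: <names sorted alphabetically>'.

Contributions: A=34, B=34, C=34, D=33, F=34
Folded: E
Pot levels (distinct totals of non-folded players): 33, 34
Layer 1-33: 33 each from A, B, C, D, F = 33*5 = 165 chips; eligible A, B, C, D, F
Layer 34-34: 1 each from A, B, C, F = 1*4 = 4 chips; eligible A, B, C, F

Pot 1: 165 chips, eligible: A, B, C, D, F
Pot 2: 4 chips, eligible: A, B, C, F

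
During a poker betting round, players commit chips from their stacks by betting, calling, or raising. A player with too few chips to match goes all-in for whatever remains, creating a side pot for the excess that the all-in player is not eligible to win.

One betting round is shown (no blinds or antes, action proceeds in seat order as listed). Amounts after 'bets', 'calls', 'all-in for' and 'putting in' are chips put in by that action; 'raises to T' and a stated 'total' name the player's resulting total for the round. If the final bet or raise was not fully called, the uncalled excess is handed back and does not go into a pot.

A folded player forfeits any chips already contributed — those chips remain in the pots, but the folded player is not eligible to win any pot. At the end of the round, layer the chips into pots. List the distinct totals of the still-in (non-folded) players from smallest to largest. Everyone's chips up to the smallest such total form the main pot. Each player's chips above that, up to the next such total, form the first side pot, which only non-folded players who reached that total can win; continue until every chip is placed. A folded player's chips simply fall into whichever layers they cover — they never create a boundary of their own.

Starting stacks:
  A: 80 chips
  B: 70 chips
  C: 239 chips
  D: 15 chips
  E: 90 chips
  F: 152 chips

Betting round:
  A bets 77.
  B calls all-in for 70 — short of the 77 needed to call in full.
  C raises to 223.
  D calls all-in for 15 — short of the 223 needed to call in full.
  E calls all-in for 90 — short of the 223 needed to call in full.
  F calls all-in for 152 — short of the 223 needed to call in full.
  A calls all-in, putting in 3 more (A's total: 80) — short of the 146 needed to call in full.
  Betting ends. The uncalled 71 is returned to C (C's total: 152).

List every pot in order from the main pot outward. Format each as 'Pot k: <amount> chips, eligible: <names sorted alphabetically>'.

Pot 1: 90 chips, eligible: A, B, C, D, E, F
Pot 2: 275 chips, eligible: A, B, C, E, F
Pot 3: 40 chips, eligible: A, C, E, F
Pot 4: 30 chips, eligible: C, E, F
Pot 5: 124 chips, eligible: C, F

Derivation:
Contributions (after 71 returned to C): A=80, B=70, C=152, D=15, E=90, F=152
Pot levels (distinct totals of non-folded players): 15, 70, 80, 90, 152
Layer 1-15: 15 each from A, B, C, D, E, F = 15*6 = 90 chips; eligible A, B, C, D, E, F
Layer 16-70: 55 each from A, B, C, E, F = 55*5 = 275 chips; eligible A, B, C, E, F
Layer 71-80: 10 each from A, C, E, F = 10*4 = 40 chips; eligible A, C, E, F
Layer 81-90: 10 each from C, E, F = 10*3 = 30 chips; eligible C, E, F
Layer 91-152: 62 each from C, F = 62*2 = 124 chips; eligible C, F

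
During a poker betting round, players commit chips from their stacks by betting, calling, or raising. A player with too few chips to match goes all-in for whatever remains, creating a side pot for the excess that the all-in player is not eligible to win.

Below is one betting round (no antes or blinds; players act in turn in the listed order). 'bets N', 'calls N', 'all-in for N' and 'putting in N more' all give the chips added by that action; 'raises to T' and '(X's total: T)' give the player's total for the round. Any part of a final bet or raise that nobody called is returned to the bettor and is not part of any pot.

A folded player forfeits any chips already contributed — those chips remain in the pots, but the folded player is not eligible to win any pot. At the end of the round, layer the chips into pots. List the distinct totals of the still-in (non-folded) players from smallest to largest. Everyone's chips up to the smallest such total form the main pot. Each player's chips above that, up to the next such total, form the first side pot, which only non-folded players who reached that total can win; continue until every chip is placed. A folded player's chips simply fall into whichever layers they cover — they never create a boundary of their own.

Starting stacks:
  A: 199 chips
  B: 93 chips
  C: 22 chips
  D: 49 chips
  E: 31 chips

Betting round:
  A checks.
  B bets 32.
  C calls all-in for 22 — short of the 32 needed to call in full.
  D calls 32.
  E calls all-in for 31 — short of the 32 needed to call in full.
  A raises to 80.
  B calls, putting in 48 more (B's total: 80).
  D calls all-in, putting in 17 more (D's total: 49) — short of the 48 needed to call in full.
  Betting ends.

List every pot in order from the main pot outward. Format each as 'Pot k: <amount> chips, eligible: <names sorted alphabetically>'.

Pot 1: 110 chips, eligible: A, B, C, D, E
Pot 2: 36 chips, eligible: A, B, D, E
Pot 3: 54 chips, eligible: A, B, D
Pot 4: 62 chips, eligible: A, B

Derivation:
Contributions: A=80, B=80, C=22, D=49, E=31
Pot levels (distinct totals of non-folded players): 22, 31, 49, 80
Layer 1-22: 22 each from A, B, C, D, E = 22*5 = 110 chips; eligible A, B, C, D, E
Layer 23-31: 9 each from A, B, D, E = 9*4 = 36 chips; eligible A, B, D, E
Layer 32-49: 18 each from A, B, D = 18*3 = 54 chips; eligible A, B, D
Layer 50-80: 31 each from A, B = 31*2 = 62 chips; eligible A, B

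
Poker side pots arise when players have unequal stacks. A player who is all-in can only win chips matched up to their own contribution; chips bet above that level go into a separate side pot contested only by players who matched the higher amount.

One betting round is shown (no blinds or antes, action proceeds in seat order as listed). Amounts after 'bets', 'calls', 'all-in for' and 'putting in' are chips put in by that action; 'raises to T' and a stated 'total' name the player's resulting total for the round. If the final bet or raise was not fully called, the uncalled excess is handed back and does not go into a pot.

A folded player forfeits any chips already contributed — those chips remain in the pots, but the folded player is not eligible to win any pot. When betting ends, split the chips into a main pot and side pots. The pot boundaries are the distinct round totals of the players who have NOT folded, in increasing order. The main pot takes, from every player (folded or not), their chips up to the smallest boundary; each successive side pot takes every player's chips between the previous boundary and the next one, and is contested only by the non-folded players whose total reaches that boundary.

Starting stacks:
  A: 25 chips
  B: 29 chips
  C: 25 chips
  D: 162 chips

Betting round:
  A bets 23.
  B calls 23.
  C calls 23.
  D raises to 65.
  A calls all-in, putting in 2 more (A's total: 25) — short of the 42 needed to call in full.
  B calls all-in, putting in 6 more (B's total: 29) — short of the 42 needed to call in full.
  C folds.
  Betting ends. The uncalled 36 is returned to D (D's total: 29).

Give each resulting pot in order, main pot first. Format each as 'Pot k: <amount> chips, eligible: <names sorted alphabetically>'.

Contributions (after 36 returned to D): A=25, B=29, C=23, D=29
Folded: C
Pot levels (distinct totals of non-folded players): 25, 29
Layer 1-25: A 25 + B 25 + C 23 + D 25 = 98 chips; eligible A, B, D
Layer 26-29: 4 each from B, D = 4*2 = 8 chips; eligible B, D

Pot 1: 98 chips, eligible: A, B, D
Pot 2: 8 chips, eligible: B, D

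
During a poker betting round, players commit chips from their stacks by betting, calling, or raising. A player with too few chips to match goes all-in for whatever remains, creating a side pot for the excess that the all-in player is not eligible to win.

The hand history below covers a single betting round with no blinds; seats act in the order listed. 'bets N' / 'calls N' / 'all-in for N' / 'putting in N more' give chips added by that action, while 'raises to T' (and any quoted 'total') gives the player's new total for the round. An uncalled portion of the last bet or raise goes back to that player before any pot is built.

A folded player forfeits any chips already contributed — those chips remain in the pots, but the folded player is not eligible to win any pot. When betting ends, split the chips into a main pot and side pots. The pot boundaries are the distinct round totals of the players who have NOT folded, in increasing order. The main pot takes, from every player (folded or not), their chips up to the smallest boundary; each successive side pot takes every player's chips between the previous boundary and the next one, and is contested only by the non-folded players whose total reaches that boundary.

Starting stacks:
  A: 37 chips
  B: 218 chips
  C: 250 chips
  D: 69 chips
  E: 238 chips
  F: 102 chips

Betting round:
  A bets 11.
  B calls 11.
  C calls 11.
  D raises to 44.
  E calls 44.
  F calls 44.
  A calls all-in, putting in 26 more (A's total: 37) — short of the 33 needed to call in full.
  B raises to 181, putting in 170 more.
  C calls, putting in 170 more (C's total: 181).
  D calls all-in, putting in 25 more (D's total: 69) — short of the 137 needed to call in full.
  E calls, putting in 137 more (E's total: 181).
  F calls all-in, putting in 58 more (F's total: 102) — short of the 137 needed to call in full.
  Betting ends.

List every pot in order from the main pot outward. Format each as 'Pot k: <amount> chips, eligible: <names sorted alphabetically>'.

Pot 1: 222 chips, eligible: A, B, C, D, E, F
Pot 2: 160 chips, eligible: B, C, D, E, F
Pot 3: 132 chips, eligible: B, C, E, F
Pot 4: 237 chips, eligible: B, C, E

Derivation:
Contributions: A=37, B=181, C=181, D=69, E=181, F=102
Pot levels (distinct totals of non-folded players): 37, 69, 102, 181
Layer 1-37: 37 each from A, B, C, D, E, F = 37*6 = 222 chips; eligible A, B, C, D, E, F
Layer 38-69: 32 each from B, C, D, E, F = 32*5 = 160 chips; eligible B, C, D, E, F
Layer 70-102: 33 each from B, C, E, F = 33*4 = 132 chips; eligible B, C, E, F
Layer 103-181: 79 each from B, C, E = 79*3 = 237 chips; eligible B, C, E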